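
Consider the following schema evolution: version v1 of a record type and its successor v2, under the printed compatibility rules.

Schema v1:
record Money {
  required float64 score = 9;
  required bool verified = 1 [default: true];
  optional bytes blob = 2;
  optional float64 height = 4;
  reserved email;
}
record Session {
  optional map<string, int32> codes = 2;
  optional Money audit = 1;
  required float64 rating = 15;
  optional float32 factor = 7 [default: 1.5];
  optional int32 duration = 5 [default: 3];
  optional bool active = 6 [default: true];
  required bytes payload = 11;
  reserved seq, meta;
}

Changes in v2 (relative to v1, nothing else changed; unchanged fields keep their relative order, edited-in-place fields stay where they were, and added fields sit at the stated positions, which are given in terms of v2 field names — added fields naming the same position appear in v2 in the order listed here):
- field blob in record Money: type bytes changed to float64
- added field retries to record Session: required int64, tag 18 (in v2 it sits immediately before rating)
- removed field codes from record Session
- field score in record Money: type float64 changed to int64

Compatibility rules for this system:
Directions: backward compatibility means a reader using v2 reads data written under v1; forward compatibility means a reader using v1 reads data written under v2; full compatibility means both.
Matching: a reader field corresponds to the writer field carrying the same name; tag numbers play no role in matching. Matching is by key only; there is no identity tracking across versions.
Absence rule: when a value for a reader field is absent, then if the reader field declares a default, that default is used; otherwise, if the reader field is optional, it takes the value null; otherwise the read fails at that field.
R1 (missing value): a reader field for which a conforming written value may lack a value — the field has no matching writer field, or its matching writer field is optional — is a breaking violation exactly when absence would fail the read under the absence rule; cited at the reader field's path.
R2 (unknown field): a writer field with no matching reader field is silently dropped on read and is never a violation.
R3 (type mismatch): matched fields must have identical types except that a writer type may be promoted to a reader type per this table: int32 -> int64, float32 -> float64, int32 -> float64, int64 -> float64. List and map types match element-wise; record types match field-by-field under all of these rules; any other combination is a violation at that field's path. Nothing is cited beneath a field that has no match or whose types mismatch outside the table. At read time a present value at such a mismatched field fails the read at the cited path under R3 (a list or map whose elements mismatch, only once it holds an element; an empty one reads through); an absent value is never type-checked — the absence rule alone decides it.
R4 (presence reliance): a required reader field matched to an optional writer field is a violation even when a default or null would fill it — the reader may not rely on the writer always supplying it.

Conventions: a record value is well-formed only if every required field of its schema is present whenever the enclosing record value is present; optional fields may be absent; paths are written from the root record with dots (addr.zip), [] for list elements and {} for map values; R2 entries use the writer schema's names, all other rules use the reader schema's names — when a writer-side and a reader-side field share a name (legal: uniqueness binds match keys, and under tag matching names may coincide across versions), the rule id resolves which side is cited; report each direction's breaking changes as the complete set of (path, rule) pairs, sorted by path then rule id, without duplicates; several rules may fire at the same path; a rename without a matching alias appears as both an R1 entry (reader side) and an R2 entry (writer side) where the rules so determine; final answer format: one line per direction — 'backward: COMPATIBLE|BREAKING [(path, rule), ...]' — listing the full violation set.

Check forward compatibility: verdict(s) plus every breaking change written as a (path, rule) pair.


each type pair in Session: writer, then reader
forward on Session — v1 reading data written by v2:
  codes has no writer counterpart
  writer optional, Money -> Money: reader audit maps from writer audit
  writer required, float64 -> float64: reader rating maps from writer rating
  writer optional, float32 -> float32: reader factor maps from writer factor
  writer optional, int32 -> int32: reader duration maps from writer duration
  writer optional, bool -> bool: reader active maps from writer active
  writer required, bytes -> bytes: reader payload maps from writer payload
  leftover writer field: retries
  writer required, int64 -> float64: reader audit.score maps from writer audit.score
  writer required, bool -> bool: reader audit.verified maps from writer audit.verified
  writer optional, float64 -> bytes: reader audit.blob maps from writer audit.blob
  writer optional, float64 -> float64: reader audit.height maps from writer audit.height
  rule R3 violated at audit.blob
  => forward: BREAKING (1)
remaining Session differences; none change what is asked:
  added field retries to record Session: required int64, tag 18 (in v2 it sits immediately before rating) -> affects backward compatibility only, which is not asked
  removed field codes from record Session -> inert for the asked Session verdict: nothing fires
  field score in record Money: type float64 changed to int64 -> affects backward compatibility only, which is not asked

forward: BREAKING [(audit.blob, R3)]


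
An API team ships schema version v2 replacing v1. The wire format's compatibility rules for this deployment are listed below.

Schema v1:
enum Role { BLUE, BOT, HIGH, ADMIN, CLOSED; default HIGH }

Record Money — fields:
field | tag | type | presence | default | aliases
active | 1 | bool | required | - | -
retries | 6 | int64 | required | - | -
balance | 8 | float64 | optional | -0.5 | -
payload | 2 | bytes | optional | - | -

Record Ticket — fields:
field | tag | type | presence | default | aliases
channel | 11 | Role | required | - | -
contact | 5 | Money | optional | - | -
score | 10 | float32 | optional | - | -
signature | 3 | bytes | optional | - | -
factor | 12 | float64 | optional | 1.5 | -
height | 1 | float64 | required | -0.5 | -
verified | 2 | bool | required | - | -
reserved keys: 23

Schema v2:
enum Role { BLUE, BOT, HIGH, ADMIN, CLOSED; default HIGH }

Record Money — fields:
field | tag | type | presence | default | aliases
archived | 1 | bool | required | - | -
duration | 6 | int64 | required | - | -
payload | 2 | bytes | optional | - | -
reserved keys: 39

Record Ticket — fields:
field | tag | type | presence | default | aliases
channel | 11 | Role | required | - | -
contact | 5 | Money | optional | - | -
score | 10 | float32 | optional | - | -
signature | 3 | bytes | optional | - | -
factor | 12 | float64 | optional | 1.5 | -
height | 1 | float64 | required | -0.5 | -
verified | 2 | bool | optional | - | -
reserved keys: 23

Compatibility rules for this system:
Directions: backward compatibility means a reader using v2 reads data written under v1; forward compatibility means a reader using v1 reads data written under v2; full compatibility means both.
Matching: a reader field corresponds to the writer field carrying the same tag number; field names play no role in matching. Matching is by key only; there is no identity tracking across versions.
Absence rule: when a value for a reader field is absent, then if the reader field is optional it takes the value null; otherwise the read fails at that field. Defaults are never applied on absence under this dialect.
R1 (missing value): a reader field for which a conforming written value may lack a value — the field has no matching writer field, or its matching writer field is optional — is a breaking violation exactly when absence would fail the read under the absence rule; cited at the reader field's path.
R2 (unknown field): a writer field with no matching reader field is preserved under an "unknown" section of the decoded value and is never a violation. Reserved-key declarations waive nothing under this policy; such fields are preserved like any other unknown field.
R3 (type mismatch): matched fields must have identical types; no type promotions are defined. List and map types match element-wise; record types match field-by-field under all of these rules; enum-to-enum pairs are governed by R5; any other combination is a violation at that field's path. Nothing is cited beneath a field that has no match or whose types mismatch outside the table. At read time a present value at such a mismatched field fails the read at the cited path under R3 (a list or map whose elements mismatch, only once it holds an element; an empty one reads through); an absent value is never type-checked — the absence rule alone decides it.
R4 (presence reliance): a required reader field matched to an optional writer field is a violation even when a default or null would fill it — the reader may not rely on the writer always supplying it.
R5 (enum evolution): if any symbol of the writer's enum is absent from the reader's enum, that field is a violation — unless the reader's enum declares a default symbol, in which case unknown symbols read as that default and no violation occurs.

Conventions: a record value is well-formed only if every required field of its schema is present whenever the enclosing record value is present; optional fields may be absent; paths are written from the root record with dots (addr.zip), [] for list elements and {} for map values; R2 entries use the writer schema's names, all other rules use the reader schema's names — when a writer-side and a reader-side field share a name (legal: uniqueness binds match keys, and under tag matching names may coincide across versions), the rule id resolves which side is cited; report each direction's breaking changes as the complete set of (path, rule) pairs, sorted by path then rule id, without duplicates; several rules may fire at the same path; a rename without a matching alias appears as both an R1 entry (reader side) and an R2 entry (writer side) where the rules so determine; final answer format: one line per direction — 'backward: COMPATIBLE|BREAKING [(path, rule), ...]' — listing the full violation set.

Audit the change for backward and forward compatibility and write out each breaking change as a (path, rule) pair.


backward: COMPATIBLE []; forward: BREAKING [(verified, R1), (verified, R4)]

each type pair in Ticket: writer, then reader
backward pass over Ticket, reader schema v2, writer schema v1:
  channel: Role -> Role, writer required; from channel
  contact: Money -> Money, writer optional; from contact
  score: float32 -> float32, writer optional; from score
  signature: bytes -> bytes, writer optional; from signature
  factor: float64 -> float64, writer optional; from factor
  height: float64 -> float64, writer required; from height
  verified: bool -> bool, writer required; from verified
  contact.archived: bool -> bool, writer required; from contact.active
  contact.duration: int64 -> int64, writer required; from contact.retries
  contact.payload: bytes -> bytes, writer optional; from contact.payload
  writer contact.balance: unknown to reader
  nothing fires on Ticket: backward is COMPATIBLE
forward pass over Ticket, reader schema v1, writer schema v2:
  channel: Role -> Role, writer required; from channel
  contact: Money -> Money, writer optional; from contact
  score: float32 -> float32, writer optional; from score
  signature: bytes -> bytes, writer optional; from signature
  factor: float64 -> float64, writer optional; from factor
  height: float64 -> float64, writer required; from height
  verified: bool -> bool, writer optional; from verified
  contact.active: bool -> bool, writer required; from contact.archived
  contact.retries: int64 -> int64, writer required; from contact.duration
  no writer field matches reader contact.balance
  contact.payload: bytes -> bytes, writer optional; from contact.payload
  violation R1 at verified
  violation R4 at verified
  forward on Ticket therefore BREAKING (2)


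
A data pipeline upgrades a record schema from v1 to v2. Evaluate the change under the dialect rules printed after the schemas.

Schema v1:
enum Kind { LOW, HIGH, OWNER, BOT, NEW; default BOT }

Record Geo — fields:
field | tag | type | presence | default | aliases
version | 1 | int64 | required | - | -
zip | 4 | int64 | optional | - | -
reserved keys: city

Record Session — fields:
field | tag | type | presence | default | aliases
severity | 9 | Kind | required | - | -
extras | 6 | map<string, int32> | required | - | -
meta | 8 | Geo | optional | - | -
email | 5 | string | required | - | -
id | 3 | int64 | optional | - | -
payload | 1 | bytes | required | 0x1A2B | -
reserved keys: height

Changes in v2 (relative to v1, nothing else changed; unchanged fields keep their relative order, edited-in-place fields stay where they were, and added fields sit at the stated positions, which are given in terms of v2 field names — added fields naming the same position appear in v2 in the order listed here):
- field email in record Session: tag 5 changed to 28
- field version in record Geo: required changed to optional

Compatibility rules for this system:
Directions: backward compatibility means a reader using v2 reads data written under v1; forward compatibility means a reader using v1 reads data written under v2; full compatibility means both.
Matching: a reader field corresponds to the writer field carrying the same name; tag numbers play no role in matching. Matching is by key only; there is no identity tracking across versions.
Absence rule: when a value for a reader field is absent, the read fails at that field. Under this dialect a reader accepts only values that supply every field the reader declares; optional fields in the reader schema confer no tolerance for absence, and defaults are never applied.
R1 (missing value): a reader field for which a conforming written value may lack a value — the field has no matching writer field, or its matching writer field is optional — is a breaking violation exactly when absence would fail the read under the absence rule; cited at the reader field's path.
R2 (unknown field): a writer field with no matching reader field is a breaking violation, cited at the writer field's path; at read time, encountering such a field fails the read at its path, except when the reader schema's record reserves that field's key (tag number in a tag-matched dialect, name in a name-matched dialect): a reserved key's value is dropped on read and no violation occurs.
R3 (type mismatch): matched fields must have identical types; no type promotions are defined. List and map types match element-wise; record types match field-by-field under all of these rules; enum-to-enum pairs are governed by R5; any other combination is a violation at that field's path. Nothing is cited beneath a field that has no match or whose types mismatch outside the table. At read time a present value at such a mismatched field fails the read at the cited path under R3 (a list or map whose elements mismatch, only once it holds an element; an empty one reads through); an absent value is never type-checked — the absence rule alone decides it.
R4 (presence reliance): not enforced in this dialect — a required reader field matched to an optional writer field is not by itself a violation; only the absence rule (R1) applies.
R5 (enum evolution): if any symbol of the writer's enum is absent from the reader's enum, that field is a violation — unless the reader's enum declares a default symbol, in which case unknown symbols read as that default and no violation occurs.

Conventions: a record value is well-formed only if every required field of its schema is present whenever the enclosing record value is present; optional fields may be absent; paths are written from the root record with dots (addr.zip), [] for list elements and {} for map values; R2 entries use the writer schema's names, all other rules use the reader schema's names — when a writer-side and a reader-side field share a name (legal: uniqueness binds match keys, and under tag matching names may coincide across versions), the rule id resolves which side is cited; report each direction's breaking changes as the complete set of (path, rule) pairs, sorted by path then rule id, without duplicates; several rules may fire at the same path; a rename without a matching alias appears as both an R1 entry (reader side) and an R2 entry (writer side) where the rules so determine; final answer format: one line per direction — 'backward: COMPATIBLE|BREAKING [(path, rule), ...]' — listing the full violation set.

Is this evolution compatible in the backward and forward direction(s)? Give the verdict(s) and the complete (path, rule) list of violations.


backward: BREAKING [(id, R1), (meta, R1), (meta.zip, R1)]; forward: BREAKING [(id, R1), (meta, R1), (meta.version, R1), (meta.zip, R1)]

arrows below run writer -> reader for Session
backward analysis of Session with v2 as reader and v1 as writer:
  Kind -> Kind, writer required: severity aligns to severity
  map<string, int32> -> map<string, int32>, writer required: extras aligns to extras
  Geo -> Geo, writer optional: meta aligns to meta
  string -> string, writer required: email aligns to email
  int64 -> int64, writer optional: id aligns to id
  bytes -> bytes, writer required: payload aligns to payload
  int64 -> int64, writer required: meta.version aligns to meta.version
  int64 -> int64, writer optional: meta.zip aligns to meta.zip
  rule R1 violated at id
  rule R1 violated at meta
  rule R1 violated at meta.zip
  => 3 violation(s): backward is BREAKING for Session
forward analysis of Session with v1 as reader and v2 as writer:
  Kind -> Kind, writer required: severity aligns to severity
  map<string, int32> -> map<string, int32>, writer required: extras aligns to extras
  Geo -> Geo, writer optional: meta aligns to meta
  string -> string, writer required: email aligns to email
  int64 -> int64, writer optional: id aligns to id
  bytes -> bytes, writer required: payload aligns to payload
  int64 -> int64, writer optional: meta.version aligns to meta.version
  int64 -> int64, writer optional: meta.zip aligns to meta.zip
  rule R1 violated at id
  rule R1 violated at meta
  rule R1 violated at meta.version
  rule R1 violated at meta.zip
  => 4 violation(s): forward is BREAKING for Session


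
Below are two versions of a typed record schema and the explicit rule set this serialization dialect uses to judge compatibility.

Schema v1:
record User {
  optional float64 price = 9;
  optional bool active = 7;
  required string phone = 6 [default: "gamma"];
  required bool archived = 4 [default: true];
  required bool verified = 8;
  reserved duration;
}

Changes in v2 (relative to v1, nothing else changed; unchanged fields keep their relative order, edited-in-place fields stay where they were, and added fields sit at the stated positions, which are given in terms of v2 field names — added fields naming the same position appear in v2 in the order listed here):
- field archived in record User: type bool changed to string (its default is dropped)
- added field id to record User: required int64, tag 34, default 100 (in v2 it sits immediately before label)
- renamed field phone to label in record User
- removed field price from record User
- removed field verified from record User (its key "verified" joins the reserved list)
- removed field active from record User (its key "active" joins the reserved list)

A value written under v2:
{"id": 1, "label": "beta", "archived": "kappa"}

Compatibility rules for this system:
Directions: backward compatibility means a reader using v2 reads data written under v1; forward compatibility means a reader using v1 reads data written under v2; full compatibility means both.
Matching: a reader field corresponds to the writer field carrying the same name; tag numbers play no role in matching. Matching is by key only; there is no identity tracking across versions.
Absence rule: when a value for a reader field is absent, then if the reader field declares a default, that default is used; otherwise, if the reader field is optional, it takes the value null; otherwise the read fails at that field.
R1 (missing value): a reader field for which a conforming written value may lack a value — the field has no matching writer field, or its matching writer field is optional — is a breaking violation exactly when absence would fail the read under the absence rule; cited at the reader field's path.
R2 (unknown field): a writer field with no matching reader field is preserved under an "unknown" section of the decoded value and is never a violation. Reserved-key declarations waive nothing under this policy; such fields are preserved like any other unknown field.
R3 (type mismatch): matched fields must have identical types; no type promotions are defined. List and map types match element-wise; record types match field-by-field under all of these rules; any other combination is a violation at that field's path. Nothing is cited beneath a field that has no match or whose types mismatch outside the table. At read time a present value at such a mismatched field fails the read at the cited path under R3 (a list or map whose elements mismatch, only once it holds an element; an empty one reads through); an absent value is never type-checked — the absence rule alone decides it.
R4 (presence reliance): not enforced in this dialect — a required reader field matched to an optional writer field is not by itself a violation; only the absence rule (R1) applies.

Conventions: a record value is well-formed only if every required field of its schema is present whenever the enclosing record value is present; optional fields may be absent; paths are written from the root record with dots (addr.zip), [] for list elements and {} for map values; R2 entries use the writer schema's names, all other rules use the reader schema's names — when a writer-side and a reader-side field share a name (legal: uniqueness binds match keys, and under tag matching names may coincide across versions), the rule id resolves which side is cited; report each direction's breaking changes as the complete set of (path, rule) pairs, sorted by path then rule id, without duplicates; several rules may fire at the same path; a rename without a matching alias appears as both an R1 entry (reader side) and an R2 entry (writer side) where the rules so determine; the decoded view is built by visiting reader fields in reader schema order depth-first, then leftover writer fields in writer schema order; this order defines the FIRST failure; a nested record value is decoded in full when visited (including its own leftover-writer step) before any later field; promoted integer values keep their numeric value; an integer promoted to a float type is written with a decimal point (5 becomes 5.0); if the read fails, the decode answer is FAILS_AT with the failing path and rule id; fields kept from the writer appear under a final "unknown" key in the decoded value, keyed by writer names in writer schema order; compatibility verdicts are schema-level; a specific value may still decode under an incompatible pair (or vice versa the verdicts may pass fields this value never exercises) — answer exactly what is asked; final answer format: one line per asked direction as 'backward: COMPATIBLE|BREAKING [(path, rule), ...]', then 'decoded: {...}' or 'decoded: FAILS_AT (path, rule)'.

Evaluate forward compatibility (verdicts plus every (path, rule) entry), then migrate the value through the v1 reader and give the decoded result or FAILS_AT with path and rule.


forward: BREAKING [(archived, R3), (verified, R1)]; decoded: FAILS_AT (archived, R3)

in User below, arrows point writer -> reader
forward for User (reader v1, writer v2):
  no writer field matches reader price
  no writer field matches reader active
  no writer field matches reader phone
  archived: paired with writer archived (string -> bool; writer required)
  no writer field matches reader verified
  id (writer side), unknown to reader
  label (writer side), unknown to reader
  R3 fires at archived
  R1 fires at verified
  forward on User therefore BREAKING (2)
decode (reader v1):
  price := null (absent, optional -> null)
  active := null (absent, optional -> null)
  phone := "gamma" (absent -> default)
  read fails at archived under R3
  => FAILS_AT (archived, R3)
remaining User differences; none change what is asked:
  added field id to record User: required int64, tag 34, default 100 (in v2 it sits immediately before label) -> triggers nothing under User's printed rules — same verdict
  renamed field phone to label in record User -> triggers nothing under User's printed rules — same verdict
  removed field price from record User -> triggers nothing under User's printed rules — same verdict
  removed field active from record User (its key "active" joins the reserved list) -> triggers nothing under User's printed rules — same verdict


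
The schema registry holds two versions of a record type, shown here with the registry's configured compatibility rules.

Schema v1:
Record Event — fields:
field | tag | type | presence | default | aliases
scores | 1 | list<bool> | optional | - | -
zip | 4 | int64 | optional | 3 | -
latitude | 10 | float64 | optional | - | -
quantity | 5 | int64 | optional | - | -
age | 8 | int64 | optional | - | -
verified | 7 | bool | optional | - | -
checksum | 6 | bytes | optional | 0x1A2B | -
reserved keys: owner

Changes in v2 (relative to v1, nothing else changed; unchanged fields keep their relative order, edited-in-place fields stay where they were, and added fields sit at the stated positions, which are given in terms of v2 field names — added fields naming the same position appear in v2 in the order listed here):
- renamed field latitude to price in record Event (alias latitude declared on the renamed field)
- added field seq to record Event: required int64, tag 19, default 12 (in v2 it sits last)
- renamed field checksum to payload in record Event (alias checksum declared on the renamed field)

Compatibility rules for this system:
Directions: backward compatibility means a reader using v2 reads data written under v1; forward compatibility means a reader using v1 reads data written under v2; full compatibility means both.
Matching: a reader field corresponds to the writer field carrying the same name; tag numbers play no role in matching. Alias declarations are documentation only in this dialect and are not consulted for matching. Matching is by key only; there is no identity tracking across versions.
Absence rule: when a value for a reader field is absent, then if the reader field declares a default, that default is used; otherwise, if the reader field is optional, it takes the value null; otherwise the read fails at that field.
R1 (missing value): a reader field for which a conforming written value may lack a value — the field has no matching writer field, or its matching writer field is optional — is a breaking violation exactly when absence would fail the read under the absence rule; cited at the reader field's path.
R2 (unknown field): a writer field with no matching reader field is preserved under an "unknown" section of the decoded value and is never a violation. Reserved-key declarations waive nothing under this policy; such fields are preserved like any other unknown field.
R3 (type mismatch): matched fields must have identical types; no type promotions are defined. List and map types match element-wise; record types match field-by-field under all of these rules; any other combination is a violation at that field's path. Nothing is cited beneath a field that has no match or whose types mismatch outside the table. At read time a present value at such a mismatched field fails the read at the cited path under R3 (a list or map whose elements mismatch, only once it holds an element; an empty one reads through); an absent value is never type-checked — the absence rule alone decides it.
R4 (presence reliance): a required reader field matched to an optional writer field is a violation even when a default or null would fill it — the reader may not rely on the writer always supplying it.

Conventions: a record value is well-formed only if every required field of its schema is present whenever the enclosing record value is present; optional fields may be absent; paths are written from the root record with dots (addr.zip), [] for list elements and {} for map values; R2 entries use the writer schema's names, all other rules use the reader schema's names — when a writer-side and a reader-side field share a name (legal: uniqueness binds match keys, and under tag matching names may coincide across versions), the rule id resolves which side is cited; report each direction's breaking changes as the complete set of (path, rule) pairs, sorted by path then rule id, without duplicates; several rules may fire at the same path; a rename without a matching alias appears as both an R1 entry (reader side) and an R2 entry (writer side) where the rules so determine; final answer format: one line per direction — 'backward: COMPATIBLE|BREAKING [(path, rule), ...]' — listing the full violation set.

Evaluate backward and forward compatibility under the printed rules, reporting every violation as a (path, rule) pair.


backward: COMPATIBLE []; forward: COMPATIBLE []

arrows below run writer -> reader for Event
backward on Event — v2 reading data written by v1:
  writer optional, list<bool> -> list<bool>: reader scores maps from writer scores
  writer optional, int64 -> int64: reader zip maps from writer zip
  price: no writer-side match
  writer optional, int64 -> int64: reader quantity maps from writer quantity
  writer optional, int64 -> int64: reader age maps from writer age
  writer optional, bool -> bool: reader verified maps from writer verified
  payload: no writer-side match
  seq: no writer-side match
  latitude (writer side), unknown to reader
  checksum (writer side), unknown to reader
  nothing fires on Event: backward is COMPATIBLE
forward on Event — v1 reading data written by v2:
  writer optional, list<bool> -> list<bool>: reader scores maps from writer scores
  writer optional, int64 -> int64: reader zip maps from writer zip
  latitude: no writer-side match
  writer optional, int64 -> int64: reader quantity maps from writer quantity
  writer optional, int64 -> int64: reader age maps from writer age
  writer optional, bool -> bool: reader verified maps from writer verified
  checksum: no writer-side match
  price (writer side), unknown to reader
  payload (writer side), unknown to reader
  seq (writer side), unknown to reader
  nothing fires on Event: forward is COMPATIBLE


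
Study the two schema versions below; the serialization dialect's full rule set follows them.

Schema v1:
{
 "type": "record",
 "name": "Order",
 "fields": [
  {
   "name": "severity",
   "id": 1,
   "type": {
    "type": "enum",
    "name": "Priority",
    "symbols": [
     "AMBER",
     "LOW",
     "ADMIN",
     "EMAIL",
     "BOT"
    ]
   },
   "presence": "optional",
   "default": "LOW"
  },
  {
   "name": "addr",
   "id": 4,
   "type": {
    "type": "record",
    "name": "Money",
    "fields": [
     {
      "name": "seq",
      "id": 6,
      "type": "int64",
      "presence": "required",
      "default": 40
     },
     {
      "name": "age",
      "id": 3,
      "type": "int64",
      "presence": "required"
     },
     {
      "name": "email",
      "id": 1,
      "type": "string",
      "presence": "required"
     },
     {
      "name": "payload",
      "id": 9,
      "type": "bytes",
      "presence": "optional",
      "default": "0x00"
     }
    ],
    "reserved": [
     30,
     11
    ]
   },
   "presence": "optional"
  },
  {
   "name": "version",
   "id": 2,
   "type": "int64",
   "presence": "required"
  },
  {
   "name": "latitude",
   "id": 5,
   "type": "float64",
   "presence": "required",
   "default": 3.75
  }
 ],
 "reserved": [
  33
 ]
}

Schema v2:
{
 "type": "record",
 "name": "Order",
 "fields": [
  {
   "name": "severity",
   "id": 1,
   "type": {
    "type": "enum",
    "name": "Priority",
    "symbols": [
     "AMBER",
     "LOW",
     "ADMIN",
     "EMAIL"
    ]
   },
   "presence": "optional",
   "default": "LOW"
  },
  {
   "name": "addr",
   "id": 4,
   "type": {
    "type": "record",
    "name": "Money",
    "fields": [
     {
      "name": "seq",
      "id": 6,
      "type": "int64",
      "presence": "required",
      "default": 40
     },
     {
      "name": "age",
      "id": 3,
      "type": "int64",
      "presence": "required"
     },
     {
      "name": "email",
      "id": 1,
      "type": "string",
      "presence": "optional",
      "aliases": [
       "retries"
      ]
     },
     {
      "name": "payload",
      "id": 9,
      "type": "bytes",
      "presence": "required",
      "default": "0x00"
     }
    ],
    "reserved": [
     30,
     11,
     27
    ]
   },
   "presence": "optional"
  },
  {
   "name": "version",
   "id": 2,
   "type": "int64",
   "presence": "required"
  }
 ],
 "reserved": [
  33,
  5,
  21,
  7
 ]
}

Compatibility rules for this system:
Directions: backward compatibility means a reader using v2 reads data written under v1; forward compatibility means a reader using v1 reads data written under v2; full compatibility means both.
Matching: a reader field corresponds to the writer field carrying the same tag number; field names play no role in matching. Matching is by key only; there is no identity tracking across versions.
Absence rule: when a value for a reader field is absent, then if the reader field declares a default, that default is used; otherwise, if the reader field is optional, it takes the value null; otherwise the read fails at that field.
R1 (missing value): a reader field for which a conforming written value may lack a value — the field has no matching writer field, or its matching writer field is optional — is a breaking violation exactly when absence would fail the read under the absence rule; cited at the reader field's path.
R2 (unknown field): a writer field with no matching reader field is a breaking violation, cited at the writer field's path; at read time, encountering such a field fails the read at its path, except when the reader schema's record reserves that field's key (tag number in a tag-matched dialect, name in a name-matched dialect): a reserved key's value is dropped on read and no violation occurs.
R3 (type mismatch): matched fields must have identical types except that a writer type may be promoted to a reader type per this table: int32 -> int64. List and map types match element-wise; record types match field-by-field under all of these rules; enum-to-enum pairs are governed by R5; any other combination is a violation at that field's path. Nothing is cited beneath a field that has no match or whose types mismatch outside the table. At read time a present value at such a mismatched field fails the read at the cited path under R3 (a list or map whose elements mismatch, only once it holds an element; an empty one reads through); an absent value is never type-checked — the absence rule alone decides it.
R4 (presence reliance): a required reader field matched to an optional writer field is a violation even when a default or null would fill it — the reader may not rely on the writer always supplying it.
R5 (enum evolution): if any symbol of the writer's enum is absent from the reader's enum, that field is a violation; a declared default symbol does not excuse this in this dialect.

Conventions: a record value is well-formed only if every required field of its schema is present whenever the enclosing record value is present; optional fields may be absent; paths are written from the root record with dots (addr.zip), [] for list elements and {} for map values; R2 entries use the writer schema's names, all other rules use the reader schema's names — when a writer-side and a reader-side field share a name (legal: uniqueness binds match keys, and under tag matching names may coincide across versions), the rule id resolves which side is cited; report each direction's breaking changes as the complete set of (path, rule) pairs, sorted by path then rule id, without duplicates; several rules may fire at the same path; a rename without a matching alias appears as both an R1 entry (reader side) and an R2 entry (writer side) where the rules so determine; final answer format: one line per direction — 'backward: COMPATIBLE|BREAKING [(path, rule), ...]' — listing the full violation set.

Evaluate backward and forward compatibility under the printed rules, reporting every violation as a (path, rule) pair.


backward: BREAKING [(addr.payload, R4), (severity, R5)]; forward: BREAKING [(addr.email, R1), (addr.email, R4)]

in Order below, arrows point writer -> reader
backward analysis of Order with v2 as reader and v1 as writer:
  writer optional, Priority -> Priority: reader severity maps from writer severity
  writer optional, Money -> Money: reader addr maps from writer addr
  writer required, int64 -> int64: reader version maps from writer version
  leftover writer field: latitude
  writer required, int64 -> int64: reader addr.seq maps from writer addr.seq
  writer required, int64 -> int64: reader addr.age maps from writer addr.age
  writer required, string -> string: reader addr.email maps from writer addr.email
  writer optional, bytes -> bytes: reader addr.payload maps from writer addr.payload
  breaking: (addr.payload, R4)
  breaking: (severity, R5)
  backward on Order therefore BREAKING (2)
forward analysis of Order with v1 as reader and v2 as writer:
  writer optional, Priority -> Priority: reader severity maps from writer severity
  writer optional, Money -> Money: reader addr maps from writer addr
  writer required, int64 -> int64: reader version maps from writer version
  latitude has no writer counterpart
  writer required, int64 -> int64: reader addr.seq maps from writer addr.seq
  writer required, int64 -> int64: reader addr.age maps from writer addr.age
  writer optional, string -> string: reader addr.email maps from writer addr.email
  writer required, bytes -> bytes: reader addr.payload maps from writer addr.payload
  breaking: (addr.email, R1)
  breaking: (addr.email, R4)
  forward on Order therefore BREAKING (2)


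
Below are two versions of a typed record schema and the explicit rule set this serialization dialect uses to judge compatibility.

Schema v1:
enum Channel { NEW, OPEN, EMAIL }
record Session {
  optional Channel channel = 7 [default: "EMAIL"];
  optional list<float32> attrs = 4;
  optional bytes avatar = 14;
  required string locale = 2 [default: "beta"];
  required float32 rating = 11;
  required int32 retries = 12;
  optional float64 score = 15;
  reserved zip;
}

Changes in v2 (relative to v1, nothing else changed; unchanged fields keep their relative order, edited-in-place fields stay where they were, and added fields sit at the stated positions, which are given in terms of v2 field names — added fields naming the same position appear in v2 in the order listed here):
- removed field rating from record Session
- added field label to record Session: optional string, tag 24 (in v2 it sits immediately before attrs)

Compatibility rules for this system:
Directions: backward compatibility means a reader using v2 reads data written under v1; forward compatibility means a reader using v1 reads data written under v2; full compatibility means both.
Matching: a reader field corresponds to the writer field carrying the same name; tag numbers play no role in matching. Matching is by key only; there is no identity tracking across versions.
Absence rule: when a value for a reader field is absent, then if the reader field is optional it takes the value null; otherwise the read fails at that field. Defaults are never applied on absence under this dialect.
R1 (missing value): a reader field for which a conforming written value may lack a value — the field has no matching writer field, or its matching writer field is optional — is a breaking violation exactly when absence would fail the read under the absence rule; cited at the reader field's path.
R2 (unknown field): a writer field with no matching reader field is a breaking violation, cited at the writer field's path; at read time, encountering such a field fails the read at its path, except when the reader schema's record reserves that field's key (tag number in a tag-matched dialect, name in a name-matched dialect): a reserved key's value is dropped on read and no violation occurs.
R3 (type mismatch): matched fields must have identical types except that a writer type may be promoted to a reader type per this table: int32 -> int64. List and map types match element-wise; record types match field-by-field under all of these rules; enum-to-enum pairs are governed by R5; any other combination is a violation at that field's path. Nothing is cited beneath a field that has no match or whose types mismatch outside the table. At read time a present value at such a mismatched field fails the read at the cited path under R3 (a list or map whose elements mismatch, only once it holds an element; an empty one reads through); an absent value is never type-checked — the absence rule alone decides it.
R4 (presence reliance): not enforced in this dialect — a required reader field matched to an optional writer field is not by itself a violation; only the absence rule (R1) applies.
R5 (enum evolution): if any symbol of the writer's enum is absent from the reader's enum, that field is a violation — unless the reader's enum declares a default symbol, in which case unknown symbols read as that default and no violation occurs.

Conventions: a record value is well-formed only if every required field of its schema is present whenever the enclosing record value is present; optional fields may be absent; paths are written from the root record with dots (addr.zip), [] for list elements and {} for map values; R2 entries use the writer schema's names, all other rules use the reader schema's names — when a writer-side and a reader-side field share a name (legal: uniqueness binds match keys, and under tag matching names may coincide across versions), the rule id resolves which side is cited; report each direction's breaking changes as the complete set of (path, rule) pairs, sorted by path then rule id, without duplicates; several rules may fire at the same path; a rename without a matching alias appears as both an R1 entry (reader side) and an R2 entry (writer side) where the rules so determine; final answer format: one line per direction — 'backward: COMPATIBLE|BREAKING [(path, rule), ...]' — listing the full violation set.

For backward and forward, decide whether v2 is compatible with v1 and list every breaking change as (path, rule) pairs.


in Session below, arrows point writer -> reader
backward pass over Session, reader schema v2, writer schema v1:
  channel <- channel (Channel -> Channel, writer optional)
  no writer field matches reader label
  attrs <- attrs (list<float32> -> list<float32>, writer optional)
  avatar <- avatar (bytes -> bytes, writer optional)
  locale <- locale (string -> string, writer required)
  retries <- retries (int32 -> int32, writer required)
  score <- score (float64 -> float64, writer optional)
  rating (writer side), unknown to reader
  violation R2 at rating
  => backward: BREAKING (1)
forward pass over Session, reader schema v1, writer schema v2:
  channel <- channel (Channel -> Channel, writer optional)
  attrs <- attrs (list<float32> -> list<float32>, writer optional)
  avatar <- avatar (bytes -> bytes, writer optional)
  locale <- locale (string -> string, writer required)
  no writer field matches reader rating
  retries <- retries (int32 -> int32, writer required)
  score <- score (float64 -> float64, writer optional)
  label (writer side), unknown to reader
  violation R2 at label
  violation R1 at rating
  => forward: BREAKING (2)

backward: BREAKING [(rating, R2)]; forward: BREAKING [(label, R2), (rating, R1)]
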